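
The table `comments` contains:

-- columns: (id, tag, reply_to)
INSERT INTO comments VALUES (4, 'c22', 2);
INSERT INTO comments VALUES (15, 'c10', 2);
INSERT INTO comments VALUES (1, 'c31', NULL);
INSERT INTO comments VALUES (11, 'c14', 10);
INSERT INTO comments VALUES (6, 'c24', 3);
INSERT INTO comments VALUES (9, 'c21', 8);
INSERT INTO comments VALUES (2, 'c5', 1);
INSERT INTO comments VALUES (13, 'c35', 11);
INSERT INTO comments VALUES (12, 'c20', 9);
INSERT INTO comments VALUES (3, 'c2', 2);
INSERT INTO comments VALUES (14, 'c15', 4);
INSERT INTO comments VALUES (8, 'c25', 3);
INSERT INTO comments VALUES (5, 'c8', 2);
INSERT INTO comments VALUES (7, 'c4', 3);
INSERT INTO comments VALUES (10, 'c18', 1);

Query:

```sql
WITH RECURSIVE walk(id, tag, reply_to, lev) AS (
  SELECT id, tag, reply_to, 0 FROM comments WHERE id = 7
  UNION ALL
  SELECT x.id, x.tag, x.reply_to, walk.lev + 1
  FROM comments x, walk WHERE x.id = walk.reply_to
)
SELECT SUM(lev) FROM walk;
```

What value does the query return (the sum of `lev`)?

6

Base: id=7 (c4), reply_to=3, lev 0.
Iteration 1: join on id=3 -> c2 (id 3, reply_to=2, lev 1).
Iteration 2: join on id=2 -> c5 (id 2, reply_to=1, lev 2).
Iteration 3: join on id=1 -> c31 (id 1, reply_to=NULL, lev 3).
Iteration 4: reply_to is NULL; no match; recursion stops.
SUM(lev) = 0 + 1 + 2 + 3 = 6.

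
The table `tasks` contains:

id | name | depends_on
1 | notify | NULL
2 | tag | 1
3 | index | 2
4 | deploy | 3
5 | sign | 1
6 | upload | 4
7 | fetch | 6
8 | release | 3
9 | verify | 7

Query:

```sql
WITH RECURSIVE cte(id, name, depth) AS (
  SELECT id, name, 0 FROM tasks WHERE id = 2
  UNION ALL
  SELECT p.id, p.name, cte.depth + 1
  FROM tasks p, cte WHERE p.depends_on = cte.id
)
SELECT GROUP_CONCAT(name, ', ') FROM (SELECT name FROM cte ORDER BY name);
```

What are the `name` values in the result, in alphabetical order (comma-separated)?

Base: id=2 (tag) at depth 0.
Iteration 1: rows with depends_on in {2} -> index (id 3, depth 1).
Iteration 2: rows with depends_on in {3} -> deploy (id 4, depth 2), release (id 8, depth 2).
Iteration 3: rows with depends_on in {4,8} -> upload (id 6, depth 3).
Iteration 4: rows with depends_on in {6} -> fetch (id 7, depth 4).
Iteration 5: rows with depends_on in {7} -> verify (id 9, depth 5).
Iteration 6: no rows with depends_on in {9}; recursion stops.

deploy, fetch, index, release, tag, upload, verify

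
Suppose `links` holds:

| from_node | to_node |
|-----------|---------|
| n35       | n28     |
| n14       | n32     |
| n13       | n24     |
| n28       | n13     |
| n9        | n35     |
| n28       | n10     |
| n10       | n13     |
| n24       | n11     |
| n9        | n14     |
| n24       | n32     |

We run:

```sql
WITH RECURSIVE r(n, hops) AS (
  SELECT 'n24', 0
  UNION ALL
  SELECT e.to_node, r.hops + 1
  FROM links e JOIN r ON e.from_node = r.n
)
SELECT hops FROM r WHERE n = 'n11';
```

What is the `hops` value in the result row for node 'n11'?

1

Base: (n24, hops=0).
Iteration 1: edges from {n24} -> (n11, hops=1), (n32, hops=1).
Iteration 2: no outgoing edges from {n11,n32}; recursion stops.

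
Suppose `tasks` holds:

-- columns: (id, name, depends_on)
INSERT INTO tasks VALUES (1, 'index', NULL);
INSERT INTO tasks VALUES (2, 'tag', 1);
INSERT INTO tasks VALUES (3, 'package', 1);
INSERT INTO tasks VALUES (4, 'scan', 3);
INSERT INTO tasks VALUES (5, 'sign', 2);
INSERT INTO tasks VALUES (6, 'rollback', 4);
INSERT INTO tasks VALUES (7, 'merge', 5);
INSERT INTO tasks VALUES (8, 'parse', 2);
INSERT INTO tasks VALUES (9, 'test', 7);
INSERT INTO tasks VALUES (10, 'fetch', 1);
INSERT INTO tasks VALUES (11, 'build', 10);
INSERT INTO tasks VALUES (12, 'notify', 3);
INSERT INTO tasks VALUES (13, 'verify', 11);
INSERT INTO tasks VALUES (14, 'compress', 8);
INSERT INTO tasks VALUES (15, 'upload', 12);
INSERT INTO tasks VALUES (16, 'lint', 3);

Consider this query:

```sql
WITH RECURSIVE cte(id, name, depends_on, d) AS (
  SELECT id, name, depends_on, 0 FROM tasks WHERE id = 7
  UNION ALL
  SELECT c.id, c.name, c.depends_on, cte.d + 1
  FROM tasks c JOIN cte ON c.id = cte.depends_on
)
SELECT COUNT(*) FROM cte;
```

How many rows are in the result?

Base: id=7 (merge), depends_on=5, d 0.
Iteration 1: join on id=5 -> sign (id 5, depends_on=2, d 1).
Iteration 2: join on id=2 -> tag (id 2, depends_on=1, d 2).
Iteration 3: join on id=1 -> index (id 1, depends_on=NULL, d 3).
Iteration 4: depends_on is NULL; no match; recursion stops.
Total rows emitted: 4.

4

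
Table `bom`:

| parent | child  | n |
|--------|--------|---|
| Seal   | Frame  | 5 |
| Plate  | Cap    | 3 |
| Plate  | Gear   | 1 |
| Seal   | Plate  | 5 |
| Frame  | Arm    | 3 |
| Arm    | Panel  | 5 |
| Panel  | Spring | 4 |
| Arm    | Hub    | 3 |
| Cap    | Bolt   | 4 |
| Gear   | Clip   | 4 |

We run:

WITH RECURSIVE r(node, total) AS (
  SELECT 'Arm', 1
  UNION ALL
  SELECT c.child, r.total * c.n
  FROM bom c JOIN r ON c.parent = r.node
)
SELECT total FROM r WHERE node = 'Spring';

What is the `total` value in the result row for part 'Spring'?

20

Base: (Arm, total=1).
Iteration 1: components of {Arm} -> Hub = 1*3 = 3, Panel = 1*5 = 5.
Iteration 2: components of {Hub,Panel} -> Spring = 5*4 = 20.
Iteration 3: no further components; recursion stops.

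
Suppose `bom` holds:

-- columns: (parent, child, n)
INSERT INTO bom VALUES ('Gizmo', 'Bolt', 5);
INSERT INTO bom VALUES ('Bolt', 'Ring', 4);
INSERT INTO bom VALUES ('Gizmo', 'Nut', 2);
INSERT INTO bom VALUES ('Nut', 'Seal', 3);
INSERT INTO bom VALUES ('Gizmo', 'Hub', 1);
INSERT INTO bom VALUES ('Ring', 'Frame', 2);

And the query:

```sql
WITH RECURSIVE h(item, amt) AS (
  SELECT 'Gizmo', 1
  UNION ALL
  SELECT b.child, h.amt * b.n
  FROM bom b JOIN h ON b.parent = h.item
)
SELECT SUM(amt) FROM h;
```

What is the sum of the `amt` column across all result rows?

75

Base: (Gizmo, amt=1).
Iteration 1: components of {Gizmo} -> Bolt = 1*5 = 5, Hub = 1*1 = 1, Nut = 1*2 = 2.
Iteration 2: components of {Bolt,Hub,Nut} -> Ring = 5*4 = 20, Seal = 2*3 = 6.
Iteration 3: components of {Ring,Seal} -> Frame = 20*2 = 40.
Iteration 4: no further components; recursion stops.
SUM(amt) = 1 + 5 + 2 + 1 + 20 + 6 + 40 = 75.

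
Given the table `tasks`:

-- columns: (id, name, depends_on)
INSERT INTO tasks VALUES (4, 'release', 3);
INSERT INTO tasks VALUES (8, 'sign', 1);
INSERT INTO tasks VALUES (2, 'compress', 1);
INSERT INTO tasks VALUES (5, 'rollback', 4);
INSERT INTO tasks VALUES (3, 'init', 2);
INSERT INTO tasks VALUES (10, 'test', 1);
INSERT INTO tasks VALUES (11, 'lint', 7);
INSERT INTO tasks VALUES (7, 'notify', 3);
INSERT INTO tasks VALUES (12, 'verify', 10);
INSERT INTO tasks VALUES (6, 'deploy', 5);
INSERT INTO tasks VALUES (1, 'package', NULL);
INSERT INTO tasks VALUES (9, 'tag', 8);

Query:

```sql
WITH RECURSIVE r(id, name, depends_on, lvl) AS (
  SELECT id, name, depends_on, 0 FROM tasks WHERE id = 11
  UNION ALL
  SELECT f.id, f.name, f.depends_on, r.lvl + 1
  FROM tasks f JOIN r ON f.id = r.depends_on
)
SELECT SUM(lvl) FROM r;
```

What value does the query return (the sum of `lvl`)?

10

Base: id=11 (lint), depends_on=7, lvl 0.
Iteration 1: join on id=7 -> notify (id 7, depends_on=3, lvl 1).
Iteration 2: join on id=3 -> init (id 3, depends_on=2, lvl 2).
Iteration 3: join on id=2 -> compress (id 2, depends_on=1, lvl 3).
Iteration 4: join on id=1 -> package (id 1, depends_on=NULL, lvl 4).
Iteration 5: depends_on is NULL; no match; recursion stops.
SUM(lvl) = 0 + 1 + 2 + 3 + 4 = 10.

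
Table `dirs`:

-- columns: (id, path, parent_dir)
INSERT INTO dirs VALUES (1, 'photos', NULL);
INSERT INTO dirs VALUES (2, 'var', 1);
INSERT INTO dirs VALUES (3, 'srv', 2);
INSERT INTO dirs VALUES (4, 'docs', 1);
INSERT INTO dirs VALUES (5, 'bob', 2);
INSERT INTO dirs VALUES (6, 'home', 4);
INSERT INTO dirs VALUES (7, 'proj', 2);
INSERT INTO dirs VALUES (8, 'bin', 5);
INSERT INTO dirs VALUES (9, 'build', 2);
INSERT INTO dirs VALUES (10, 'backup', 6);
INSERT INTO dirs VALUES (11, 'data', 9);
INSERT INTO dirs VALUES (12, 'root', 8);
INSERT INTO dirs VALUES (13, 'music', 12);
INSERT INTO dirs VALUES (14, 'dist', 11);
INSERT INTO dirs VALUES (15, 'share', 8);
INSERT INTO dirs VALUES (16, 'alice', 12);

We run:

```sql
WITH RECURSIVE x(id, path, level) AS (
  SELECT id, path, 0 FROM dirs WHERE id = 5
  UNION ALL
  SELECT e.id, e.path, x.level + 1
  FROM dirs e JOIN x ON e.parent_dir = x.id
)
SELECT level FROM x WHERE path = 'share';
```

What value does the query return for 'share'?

Base: id=5 (bob) at level 0.
Iteration 1: rows with parent_dir in {5} -> bin (id 8, level 1).
Iteration 2: rows with parent_dir in {8} -> root (id 12, level 2), share (id 15, level 2).
Iteration 3: rows with parent_dir in {12,15} -> music (id 13, level 3), alice (id 16, level 3).
Iteration 4: no rows with parent_dir in {13,16}; recursion stops.

2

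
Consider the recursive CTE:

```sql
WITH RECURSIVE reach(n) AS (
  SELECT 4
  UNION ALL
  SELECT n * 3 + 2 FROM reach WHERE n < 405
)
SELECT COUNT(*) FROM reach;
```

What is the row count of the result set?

Base: n=4.
Iteration 1: 4 < 405 holds -> n = 4 * 3 + 2 = 14.
Iteration 2: 14 < 405 holds -> n = 14 * 3 + 2 = 44.
Iteration 3: 44 < 405 holds -> n = 44 * 3 + 2 = 134.
Iteration 4: 134 < 405 holds -> n = 134 * 3 + 2 = 404.
Iteration 5: 404 < 405 holds -> n = 404 * 3 + 2 = 1214.
Iteration 6: 1214 < 405 fails; recursion stops.
Total rows emitted: 6.

6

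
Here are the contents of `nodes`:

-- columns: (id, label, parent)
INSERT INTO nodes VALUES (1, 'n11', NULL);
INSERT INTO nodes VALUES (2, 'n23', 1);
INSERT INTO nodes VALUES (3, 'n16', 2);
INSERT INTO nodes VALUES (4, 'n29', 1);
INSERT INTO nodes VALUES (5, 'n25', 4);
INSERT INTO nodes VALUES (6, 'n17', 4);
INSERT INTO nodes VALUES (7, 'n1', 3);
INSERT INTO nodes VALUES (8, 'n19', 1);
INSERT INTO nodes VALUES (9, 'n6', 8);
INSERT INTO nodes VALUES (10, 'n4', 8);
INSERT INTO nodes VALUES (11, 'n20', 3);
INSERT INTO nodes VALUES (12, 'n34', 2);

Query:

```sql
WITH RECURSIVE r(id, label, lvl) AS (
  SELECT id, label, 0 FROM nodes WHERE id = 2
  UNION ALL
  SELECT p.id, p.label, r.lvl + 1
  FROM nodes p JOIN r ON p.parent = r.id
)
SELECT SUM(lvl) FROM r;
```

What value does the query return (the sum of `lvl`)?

6

Base: id=2 (n23) at lvl 0.
Iteration 1: rows with parent in {2} -> n16 (id 3, lvl 1), n34 (id 12, lvl 1).
Iteration 2: rows with parent in {3,12} -> n1 (id 7, lvl 2), n20 (id 11, lvl 2).
Iteration 3: no rows with parent in {7,11}; recursion stops.
SUM(lvl) = 0 + 1 + 1 + 2 + 2 = 6.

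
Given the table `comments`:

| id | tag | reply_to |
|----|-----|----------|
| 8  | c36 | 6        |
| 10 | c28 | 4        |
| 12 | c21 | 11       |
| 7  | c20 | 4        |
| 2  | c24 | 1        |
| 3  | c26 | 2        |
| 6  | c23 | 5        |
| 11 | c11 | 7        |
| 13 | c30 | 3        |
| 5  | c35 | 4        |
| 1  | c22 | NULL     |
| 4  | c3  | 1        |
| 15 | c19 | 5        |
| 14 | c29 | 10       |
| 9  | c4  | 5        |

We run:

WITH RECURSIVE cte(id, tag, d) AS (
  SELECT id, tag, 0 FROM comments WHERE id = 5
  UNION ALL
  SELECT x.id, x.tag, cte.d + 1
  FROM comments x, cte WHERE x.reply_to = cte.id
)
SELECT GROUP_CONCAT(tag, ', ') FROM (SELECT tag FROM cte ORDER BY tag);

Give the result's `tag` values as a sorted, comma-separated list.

c19, c23, c35, c36, c4

Base: id=5 (c35) at d 0.
Iteration 1: rows with reply_to in {5} -> c23 (id 6, d 1), c4 (id 9, d 1), c19 (id 15, d 1).
Iteration 2: rows with reply_to in {6,9,15} -> c36 (id 8, d 2).
Iteration 3: no rows with reply_to in {8}; recursion stops.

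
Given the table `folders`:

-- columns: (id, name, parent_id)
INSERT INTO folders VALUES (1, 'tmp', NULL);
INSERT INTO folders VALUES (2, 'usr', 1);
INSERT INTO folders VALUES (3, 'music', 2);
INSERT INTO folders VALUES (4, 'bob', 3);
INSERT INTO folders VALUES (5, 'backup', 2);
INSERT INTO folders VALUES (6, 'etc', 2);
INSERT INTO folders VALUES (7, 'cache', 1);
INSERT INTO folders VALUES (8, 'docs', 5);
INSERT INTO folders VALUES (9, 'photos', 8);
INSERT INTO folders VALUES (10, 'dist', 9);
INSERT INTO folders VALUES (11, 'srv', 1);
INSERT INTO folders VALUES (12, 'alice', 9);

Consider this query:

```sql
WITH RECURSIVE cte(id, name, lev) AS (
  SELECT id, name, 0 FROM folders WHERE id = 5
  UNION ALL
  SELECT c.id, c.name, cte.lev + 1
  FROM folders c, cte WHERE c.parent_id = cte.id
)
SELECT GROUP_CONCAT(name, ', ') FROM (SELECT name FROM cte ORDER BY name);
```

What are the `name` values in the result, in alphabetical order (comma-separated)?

Base: id=5 (backup) at lev 0.
Iteration 1: rows with parent_id in {5} -> docs (id 8, lev 1).
Iteration 2: rows with parent_id in {8} -> photos (id 9, lev 2).
Iteration 3: rows with parent_id in {9} -> dist (id 10, lev 3), alice (id 12, lev 3).
Iteration 4: no rows with parent_id in {10,12}; recursion stops.

alice, backup, dist, docs, photos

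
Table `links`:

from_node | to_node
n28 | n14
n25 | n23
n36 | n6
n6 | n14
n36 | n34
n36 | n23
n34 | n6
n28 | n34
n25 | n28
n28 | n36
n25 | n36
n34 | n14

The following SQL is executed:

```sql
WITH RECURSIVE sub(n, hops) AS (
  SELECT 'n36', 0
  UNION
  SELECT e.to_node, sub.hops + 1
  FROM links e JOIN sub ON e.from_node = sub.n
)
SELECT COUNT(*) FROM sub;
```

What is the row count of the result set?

Base: (n36, hops=0).
Iteration 1: edges from {n36} -> (n23, hops=1), (n34, hops=1), (n6, hops=1).
Iteration 2: edges from {n23,n34,n6} -> (n14, hops=2), (n6, hops=2). [UNION drops 1 duplicate row(s)]
Iteration 3: edges from {n14,n6} -> (n14, hops=3).
Iteration 4: no outgoing edges from {n14}; recursion stops.
Total rows emitted: 7.

7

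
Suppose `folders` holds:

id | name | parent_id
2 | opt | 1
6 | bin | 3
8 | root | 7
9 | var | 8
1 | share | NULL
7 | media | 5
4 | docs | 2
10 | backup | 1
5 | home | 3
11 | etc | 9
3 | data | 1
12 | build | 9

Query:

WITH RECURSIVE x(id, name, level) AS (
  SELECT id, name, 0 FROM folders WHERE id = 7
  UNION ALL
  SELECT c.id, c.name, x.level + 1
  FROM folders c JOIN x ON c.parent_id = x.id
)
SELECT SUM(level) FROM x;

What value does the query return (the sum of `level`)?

Base: id=7 (media) at level 0.
Iteration 1: rows with parent_id in {7} -> root (id 8, level 1).
Iteration 2: rows with parent_id in {8} -> var (id 9, level 2).
Iteration 3: rows with parent_id in {9} -> etc (id 11, level 3), build (id 12, level 3).
Iteration 4: no rows with parent_id in {11,12}; recursion stops.
SUM(level) = 0 + 1 + 2 + 3 + 3 = 9.

9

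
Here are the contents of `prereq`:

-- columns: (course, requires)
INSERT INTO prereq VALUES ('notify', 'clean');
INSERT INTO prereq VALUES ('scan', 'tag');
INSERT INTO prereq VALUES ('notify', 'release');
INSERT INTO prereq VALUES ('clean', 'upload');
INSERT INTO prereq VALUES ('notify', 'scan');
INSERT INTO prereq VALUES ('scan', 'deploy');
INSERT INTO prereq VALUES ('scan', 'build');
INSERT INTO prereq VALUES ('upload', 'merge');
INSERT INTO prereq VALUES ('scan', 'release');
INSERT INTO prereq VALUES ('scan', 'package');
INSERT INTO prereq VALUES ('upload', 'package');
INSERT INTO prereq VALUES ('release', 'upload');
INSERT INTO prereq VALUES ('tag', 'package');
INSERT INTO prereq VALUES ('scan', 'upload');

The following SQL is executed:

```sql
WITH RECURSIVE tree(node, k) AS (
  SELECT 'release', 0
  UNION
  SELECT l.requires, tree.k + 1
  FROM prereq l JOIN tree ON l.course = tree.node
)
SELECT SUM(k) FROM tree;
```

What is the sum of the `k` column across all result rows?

Base: (release, k=0).
Iteration 1: edges from {release} -> (upload, k=1).
Iteration 2: edges from {upload} -> (merge, k=2), (package, k=2).
Iteration 3: no outgoing edges from {merge,package}; recursion stops.
SUM(k) = 0 + 1 + 2 + 2 = 5.

5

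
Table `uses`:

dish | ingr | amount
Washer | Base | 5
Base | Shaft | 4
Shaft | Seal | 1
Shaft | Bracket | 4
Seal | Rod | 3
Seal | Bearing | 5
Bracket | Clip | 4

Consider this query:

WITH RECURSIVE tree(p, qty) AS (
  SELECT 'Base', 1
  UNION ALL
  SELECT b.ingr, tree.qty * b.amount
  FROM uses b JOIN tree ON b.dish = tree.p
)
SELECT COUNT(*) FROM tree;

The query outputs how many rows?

7

Base: (Base, qty=1).
Iteration 1: components of {Base} -> Shaft = 1*4 = 4.
Iteration 2: components of {Shaft} -> Bracket = 4*4 = 16, Seal = 4*1 = 4.
Iteration 3: components of {Bracket,Seal} -> Bearing = 4*5 = 20, Clip = 16*4 = 64, Rod = 4*3 = 12.
Iteration 4: no further components; recursion stops.
Total rows emitted: 7.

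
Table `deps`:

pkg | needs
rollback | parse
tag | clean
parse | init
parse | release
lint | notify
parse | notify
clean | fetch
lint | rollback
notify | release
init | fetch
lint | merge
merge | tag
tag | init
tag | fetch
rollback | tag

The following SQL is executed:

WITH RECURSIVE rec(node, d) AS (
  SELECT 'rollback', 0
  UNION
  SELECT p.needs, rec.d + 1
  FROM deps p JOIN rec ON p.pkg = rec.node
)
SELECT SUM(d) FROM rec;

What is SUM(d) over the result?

18

Base: (rollback, d=0).
Iteration 1: edges from {rollback} -> (parse, d=1), (tag, d=1).
Iteration 2: edges from {parse,tag} -> (clean, d=2), (fetch, d=2), (init, d=2), (notify, d=2), (release, d=2). [UNION drops 1 duplicate row(s)]
Iteration 3: edges from {clean,fetch,init,notify,release} -> (fetch, d=3), (release, d=3). [UNION drops 1 duplicate row(s)]
Iteration 4: no outgoing edges from {fetch,release}; recursion stops.
SUM(d) = 0 + 1 + 1 + 2 + 2 + 2 + 2 + 2 + 3 + 3 = 18.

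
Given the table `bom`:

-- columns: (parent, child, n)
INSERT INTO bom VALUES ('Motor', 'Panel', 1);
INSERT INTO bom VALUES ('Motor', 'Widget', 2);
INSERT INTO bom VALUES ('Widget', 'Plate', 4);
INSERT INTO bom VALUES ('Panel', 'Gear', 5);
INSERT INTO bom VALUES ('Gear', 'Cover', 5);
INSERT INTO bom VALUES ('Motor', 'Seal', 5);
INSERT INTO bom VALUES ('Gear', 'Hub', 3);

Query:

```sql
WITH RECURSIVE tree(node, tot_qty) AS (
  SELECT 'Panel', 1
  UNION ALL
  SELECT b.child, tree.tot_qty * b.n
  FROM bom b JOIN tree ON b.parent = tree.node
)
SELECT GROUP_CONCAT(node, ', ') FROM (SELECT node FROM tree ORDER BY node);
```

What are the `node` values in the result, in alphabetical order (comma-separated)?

Base: (Panel, tot_qty=1).
Iteration 1: components of {Panel} -> Gear = 1*5 = 5.
Iteration 2: components of {Gear} -> Cover = 5*5 = 25, Hub = 5*3 = 15.
Iteration 3: no further components; recursion stops.

Cover, Gear, Hub, Panel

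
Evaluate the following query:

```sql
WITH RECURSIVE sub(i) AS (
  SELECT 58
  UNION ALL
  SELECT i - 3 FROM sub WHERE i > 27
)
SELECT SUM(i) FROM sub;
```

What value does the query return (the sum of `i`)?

498

Base: i=58.
Iteration 1: 58 > 27 holds -> i = 58 - 3 = 55.
Iteration 2: 55 > 27 holds -> i = 55 - 3 = 52.
Iteration 3: 52 > 27 holds -> i = 52 - 3 = 49.
Iteration 4: 49 > 27 holds -> i = 49 - 3 = 46.
Iteration 5: 46 > 27 holds -> i = 46 - 3 = 43.
Iteration 6: 43 > 27 holds -> i = 43 - 3 = 40.
Iteration 7: 40 > 27 holds -> i = 40 - 3 = 37.
Iteration 8: 37 > 27 holds -> i = 37 - 3 = 34.
Iteration 9: 34 > 27 holds -> i = 34 - 3 = 31.
Iteration 10: 31 > 27 holds -> i = 31 - 3 = 28.
Iteration 11: 28 > 27 holds -> i = 28 - 3 = 25.
Iteration 12: 25 > 27 fails; recursion stops.
SUM(i) = 58 + 55 + 52 + 49 + 46 + 43 + 40 + 37 + 34 + 31 + 28 + 25 = 498.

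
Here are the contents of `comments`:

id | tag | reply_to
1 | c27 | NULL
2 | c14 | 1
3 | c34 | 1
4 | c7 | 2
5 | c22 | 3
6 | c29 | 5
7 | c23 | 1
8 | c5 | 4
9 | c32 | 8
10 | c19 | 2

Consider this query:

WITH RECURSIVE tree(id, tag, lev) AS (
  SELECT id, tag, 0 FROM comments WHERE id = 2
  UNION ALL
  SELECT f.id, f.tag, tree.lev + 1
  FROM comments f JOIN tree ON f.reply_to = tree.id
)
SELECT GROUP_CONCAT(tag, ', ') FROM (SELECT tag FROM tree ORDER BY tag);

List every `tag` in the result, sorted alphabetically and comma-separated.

Base: id=2 (c14) at lev 0.
Iteration 1: rows with reply_to in {2} -> c7 (id 4, lev 1), c19 (id 10, lev 1).
Iteration 2: rows with reply_to in {4,10} -> c5 (id 8, lev 2).
Iteration 3: rows with reply_to in {8} -> c32 (id 9, lev 3).
Iteration 4: no rows with reply_to in {9}; recursion stops.

c14, c19, c32, c5, c7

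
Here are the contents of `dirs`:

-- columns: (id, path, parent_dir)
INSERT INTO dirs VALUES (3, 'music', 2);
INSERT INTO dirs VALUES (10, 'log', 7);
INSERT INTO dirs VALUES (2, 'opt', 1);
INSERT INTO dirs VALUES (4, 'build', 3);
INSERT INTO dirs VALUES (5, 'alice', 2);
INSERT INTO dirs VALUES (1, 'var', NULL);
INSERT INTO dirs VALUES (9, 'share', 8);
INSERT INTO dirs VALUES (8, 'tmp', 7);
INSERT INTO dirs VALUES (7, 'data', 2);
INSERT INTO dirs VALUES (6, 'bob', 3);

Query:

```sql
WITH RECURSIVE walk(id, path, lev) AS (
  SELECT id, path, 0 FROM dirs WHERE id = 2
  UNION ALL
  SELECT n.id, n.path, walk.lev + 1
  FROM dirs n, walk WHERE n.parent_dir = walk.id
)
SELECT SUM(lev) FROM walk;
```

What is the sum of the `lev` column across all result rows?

Base: id=2 (opt) at lev 0.
Iteration 1: rows with parent_dir in {2} -> music (id 3, lev 1), alice (id 5, lev 1), data (id 7, lev 1).
Iteration 2: rows with parent_dir in {3,5,7} -> build (id 4, lev 2), bob (id 6, lev 2), tmp (id 8, lev 2), log (id 10, lev 2).
Iteration 3: rows with parent_dir in {4,6,8,10} -> share (id 9, lev 3).
Iteration 4: no rows with parent_dir in {9}; recursion stops.
SUM(lev) = 0 + 1 + 1 + 1 + 2 + 2 + 2 + 2 + 3 = 14.

14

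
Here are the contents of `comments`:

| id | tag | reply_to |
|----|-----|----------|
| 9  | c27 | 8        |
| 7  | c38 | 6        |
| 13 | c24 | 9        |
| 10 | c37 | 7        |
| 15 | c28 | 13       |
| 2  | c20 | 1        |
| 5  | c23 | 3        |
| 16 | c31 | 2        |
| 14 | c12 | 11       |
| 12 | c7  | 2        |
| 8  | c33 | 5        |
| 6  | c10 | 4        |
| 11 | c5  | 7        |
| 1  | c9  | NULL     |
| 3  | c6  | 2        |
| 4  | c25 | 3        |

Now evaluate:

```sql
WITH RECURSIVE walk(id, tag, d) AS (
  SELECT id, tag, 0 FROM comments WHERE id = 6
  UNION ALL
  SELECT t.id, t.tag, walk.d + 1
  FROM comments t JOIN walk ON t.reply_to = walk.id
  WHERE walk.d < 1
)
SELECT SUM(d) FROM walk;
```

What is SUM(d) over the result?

Base: id=6 (c10) at d 0.
Iteration 1: rows with reply_to in {6} -> c38 (id 7, d 1).
Iteration 2: d < 1 fails for all current rows; recursion stops.
SUM(d) = 0 + 1 = 1.

1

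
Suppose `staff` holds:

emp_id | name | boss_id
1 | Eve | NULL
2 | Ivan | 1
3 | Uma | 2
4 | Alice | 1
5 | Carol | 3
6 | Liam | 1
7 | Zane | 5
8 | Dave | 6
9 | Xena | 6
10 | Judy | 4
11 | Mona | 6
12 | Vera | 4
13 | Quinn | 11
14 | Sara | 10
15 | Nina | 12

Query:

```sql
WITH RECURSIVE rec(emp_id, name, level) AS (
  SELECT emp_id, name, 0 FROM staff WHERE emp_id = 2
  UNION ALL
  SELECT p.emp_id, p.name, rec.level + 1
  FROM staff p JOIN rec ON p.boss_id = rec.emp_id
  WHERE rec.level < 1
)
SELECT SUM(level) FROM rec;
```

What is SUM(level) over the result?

1

Base: emp_id=2 (Ivan) at level 0.
Iteration 1: rows with boss_id in {2} -> Uma (id 3, level 1).
Iteration 2: level < 1 fails for all current rows; recursion stops.
SUM(level) = 0 + 1 = 1.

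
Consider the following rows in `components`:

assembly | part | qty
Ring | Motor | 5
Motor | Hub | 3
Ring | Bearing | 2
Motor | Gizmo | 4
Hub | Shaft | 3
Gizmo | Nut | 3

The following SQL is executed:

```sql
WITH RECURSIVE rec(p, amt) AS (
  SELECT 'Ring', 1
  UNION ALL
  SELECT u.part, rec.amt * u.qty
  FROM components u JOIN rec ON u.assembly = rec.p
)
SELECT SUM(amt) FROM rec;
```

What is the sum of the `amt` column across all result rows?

148

Base: (Ring, amt=1).
Iteration 1: components of {Ring} -> Bearing = 1*2 = 2, Motor = 1*5 = 5.
Iteration 2: components of {Bearing,Motor} -> Gizmo = 5*4 = 20, Hub = 5*3 = 15.
Iteration 3: components of {Gizmo,Hub} -> Nut = 20*3 = 60, Shaft = 15*3 = 45.
Iteration 4: no further components; recursion stops.
SUM(amt) = 1 + 5 + 2 + 15 + 20 + 45 + 60 = 148.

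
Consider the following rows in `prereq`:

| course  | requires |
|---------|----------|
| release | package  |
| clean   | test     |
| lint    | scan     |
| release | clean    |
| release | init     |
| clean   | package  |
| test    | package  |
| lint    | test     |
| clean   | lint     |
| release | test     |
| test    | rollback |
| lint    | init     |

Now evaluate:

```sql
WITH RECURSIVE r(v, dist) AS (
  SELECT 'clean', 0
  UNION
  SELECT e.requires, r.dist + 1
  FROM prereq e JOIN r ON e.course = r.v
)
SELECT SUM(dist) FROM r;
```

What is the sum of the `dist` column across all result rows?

19

Base: (clean, dist=0).
Iteration 1: edges from {clean} -> (lint, dist=1), (package, dist=1), (test, dist=1).
Iteration 2: edges from {lint,package,test} -> (init, dist=2), (package, dist=2), (rollback, dist=2), (scan, dist=2), (test, dist=2).
Iteration 3: edges from {init,package,rollback,scan,test} -> (package, dist=3), (rollback, dist=3).
Iteration 4: no outgoing edges from {package,rollback}; recursion stops.
SUM(dist) = 0 + 1 + 1 + 1 + 2 + 2 + 2 + 2 + 2 + 3 + 3 = 19.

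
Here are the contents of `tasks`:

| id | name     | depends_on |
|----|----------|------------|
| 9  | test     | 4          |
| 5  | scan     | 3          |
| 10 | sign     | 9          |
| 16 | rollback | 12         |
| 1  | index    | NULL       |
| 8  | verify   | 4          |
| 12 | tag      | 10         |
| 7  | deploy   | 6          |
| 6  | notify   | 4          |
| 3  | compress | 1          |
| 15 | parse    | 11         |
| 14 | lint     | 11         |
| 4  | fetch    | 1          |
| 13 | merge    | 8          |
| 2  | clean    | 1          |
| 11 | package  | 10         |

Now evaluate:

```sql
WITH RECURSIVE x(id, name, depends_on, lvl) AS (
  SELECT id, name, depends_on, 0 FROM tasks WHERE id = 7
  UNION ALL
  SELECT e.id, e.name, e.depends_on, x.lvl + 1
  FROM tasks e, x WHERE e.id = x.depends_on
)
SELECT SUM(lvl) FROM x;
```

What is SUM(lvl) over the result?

Base: id=7 (deploy), depends_on=6, lvl 0.
Iteration 1: join on id=6 -> notify (id 6, depends_on=4, lvl 1).
Iteration 2: join on id=4 -> fetch (id 4, depends_on=1, lvl 2).
Iteration 3: join on id=1 -> index (id 1, depends_on=NULL, lvl 3).
Iteration 4: depends_on is NULL; no match; recursion stops.
SUM(lvl) = 0 + 1 + 2 + 3 = 6.

6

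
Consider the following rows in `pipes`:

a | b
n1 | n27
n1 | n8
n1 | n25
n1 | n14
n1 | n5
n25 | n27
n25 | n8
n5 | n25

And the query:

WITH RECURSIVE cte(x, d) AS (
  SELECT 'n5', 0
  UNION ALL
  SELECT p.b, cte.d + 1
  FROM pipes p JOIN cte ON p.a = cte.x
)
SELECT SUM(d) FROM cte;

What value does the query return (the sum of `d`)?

Base: (n5, d=0).
Iteration 1: edges from {n5} -> (n25, d=1).
Iteration 2: edges from {n25} -> (n27, d=2), (n8, d=2).
Iteration 3: no outgoing edges from {n27,n8}; recursion stops.
SUM(d) = 0 + 1 + 2 + 2 = 5.

5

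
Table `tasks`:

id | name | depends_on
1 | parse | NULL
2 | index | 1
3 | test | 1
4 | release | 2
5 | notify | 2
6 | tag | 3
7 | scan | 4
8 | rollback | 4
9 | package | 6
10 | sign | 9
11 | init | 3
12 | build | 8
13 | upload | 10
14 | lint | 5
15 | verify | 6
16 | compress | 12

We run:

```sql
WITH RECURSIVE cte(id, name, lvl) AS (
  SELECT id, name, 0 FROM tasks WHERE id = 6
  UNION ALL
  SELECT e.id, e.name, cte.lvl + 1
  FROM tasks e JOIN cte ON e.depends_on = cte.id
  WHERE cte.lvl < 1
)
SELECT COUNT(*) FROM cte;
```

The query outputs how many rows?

3

Base: id=6 (tag) at lvl 0.
Iteration 1: rows with depends_on in {6} -> package (id 9, lvl 1), verify (id 15, lvl 1).
Iteration 2: lvl < 1 fails for all current rows; recursion stops.
Total rows emitted: 3.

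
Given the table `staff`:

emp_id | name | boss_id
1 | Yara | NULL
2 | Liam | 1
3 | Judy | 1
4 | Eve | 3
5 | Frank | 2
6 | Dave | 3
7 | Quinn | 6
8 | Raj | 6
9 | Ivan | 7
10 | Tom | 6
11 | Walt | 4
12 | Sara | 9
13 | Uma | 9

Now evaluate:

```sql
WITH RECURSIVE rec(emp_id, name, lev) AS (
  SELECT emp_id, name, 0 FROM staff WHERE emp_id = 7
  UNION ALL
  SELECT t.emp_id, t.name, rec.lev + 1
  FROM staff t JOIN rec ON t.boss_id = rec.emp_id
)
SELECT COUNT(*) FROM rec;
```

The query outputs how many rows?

4

Base: emp_id=7 (Quinn) at lev 0.
Iteration 1: rows with boss_id in {7} -> Ivan (id 9, lev 1).
Iteration 2: rows with boss_id in {9} -> Sara (id 12, lev 2), Uma (id 13, lev 2).
Iteration 3: no rows with boss_id in {12,13}; recursion stops.
Total rows emitted: 4.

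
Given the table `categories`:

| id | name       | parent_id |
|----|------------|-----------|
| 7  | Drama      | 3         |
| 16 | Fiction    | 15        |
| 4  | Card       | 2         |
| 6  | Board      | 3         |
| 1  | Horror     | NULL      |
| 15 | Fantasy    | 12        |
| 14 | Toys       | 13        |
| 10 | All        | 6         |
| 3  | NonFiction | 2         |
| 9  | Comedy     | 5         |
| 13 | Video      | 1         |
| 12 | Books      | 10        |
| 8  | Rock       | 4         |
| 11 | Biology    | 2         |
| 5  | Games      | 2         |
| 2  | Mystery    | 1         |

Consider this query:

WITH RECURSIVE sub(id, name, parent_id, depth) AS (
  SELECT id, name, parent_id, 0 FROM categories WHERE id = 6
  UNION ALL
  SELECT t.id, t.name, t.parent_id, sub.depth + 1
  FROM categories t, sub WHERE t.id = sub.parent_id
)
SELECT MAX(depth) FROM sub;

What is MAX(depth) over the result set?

3

Base: id=6 (Board), parent_id=3, depth 0.
Iteration 1: join on id=3 -> NonFiction (id 3, parent_id=2, depth 1).
Iteration 2: join on id=2 -> Mystery (id 2, parent_id=1, depth 2).
Iteration 3: join on id=1 -> Horror (id 1, parent_id=NULL, depth 3).
Iteration 4: parent_id is NULL; no match; recursion stops.
depth values: 0, 1, 2, 3; the maximum is 3.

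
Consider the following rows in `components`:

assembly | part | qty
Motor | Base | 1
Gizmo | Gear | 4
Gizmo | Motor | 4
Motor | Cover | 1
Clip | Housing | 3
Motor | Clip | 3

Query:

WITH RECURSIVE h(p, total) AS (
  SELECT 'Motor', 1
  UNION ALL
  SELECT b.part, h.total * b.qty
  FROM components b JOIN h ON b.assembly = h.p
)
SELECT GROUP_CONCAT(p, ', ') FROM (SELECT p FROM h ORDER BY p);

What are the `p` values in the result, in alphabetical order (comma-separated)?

Base: (Motor, total=1).
Iteration 1: components of {Motor} -> Base = 1*1 = 1, Clip = 1*3 = 3, Cover = 1*1 = 1.
Iteration 2: components of {Base,Clip,Cover} -> Housing = 3*3 = 9.
Iteration 3: no further components; recursion stops.

Base, Clip, Cover, Housing, Motor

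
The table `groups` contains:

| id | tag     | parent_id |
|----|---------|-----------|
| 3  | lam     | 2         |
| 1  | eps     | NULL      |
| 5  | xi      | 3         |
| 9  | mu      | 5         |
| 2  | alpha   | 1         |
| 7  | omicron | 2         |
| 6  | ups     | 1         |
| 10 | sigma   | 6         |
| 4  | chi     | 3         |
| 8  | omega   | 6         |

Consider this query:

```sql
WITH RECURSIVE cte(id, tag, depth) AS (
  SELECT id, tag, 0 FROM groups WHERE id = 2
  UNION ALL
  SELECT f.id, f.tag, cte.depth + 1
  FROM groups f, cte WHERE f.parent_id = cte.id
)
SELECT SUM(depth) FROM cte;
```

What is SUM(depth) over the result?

Base: id=2 (alpha) at depth 0.
Iteration 1: rows with parent_id in {2} -> lam (id 3, depth 1), omicron (id 7, depth 1).
Iteration 2: rows with parent_id in {3,7} -> chi (id 4, depth 2), xi (id 5, depth 2).
Iteration 3: rows with parent_id in {4,5} -> mu (id 9, depth 3).
Iteration 4: no rows with parent_id in {9}; recursion stops.
SUM(depth) = 0 + 1 + 1 + 2 + 2 + 3 = 9.

9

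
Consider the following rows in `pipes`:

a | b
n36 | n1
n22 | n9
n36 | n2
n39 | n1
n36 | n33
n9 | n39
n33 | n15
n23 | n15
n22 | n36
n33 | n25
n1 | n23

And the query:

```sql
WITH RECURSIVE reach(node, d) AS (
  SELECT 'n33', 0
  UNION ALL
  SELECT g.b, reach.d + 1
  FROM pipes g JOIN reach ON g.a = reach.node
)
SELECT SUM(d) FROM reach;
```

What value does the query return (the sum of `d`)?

Base: (n33, d=0).
Iteration 1: edges from {n33} -> (n15, d=1), (n25, d=1).
Iteration 2: no outgoing edges from {n15,n25}; recursion stops.
SUM(d) = 0 + 1 + 1 = 2.

2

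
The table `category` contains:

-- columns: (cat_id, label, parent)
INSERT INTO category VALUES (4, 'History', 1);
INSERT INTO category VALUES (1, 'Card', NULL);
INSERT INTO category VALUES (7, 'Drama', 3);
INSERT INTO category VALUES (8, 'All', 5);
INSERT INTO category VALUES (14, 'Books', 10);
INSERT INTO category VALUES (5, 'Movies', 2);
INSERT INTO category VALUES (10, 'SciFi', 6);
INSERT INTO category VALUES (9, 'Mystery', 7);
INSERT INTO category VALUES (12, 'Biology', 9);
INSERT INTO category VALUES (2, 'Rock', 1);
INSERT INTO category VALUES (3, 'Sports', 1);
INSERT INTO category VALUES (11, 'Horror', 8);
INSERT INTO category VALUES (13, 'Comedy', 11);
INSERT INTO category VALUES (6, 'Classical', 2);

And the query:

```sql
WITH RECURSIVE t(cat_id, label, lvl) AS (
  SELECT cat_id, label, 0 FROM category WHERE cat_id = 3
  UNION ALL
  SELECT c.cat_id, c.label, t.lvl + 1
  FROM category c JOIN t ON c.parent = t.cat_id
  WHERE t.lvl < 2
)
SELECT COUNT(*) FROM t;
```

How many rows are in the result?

Base: cat_id=3 (Sports) at lvl 0.
Iteration 1: rows with parent in {3} -> Drama (id 7, lvl 1).
Iteration 2: rows with parent in {7} -> Mystery (id 9, lvl 2).
Iteration 3: lvl < 2 fails for all current rows; recursion stops.
Total rows emitted: 3.

3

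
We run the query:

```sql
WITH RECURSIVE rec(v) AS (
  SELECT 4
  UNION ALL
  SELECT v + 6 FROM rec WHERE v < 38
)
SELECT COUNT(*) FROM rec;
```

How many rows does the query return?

Base: v=4.
Iteration 1: 4 < 38 holds -> v = 4 + 6 = 10.
Iteration 2: 10 < 38 holds -> v = 10 + 6 = 16.
Iteration 3: 16 < 38 holds -> v = 16 + 6 = 22.
Iteration 4: 22 < 38 holds -> v = 22 + 6 = 28.
Iteration 5: 28 < 38 holds -> v = 28 + 6 = 34.
Iteration 6: 34 < 38 holds -> v = 34 + 6 = 40.
Iteration 7: 40 < 38 fails; recursion stops.
Total rows emitted: 7.

7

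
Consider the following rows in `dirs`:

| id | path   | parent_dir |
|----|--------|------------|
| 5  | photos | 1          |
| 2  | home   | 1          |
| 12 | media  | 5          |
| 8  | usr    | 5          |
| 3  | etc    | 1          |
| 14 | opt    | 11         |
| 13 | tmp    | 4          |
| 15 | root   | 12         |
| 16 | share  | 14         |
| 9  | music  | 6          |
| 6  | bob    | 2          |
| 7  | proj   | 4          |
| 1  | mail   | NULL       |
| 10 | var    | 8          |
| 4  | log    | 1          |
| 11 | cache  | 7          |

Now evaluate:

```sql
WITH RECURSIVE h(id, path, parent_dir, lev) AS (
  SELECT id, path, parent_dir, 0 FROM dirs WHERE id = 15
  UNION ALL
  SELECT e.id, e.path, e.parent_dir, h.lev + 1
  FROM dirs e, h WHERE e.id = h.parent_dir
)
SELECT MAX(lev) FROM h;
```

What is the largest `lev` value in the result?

3

Base: id=15 (root), parent_dir=12, lev 0.
Iteration 1: join on id=12 -> media (id 12, parent_dir=5, lev 1).
Iteration 2: join on id=5 -> photos (id 5, parent_dir=1, lev 2).
Iteration 3: join on id=1 -> mail (id 1, parent_dir=NULL, lev 3).
Iteration 4: parent_dir is NULL; no match; recursion stops.
lev values: 0, 1, 2, 3; the maximum is 3.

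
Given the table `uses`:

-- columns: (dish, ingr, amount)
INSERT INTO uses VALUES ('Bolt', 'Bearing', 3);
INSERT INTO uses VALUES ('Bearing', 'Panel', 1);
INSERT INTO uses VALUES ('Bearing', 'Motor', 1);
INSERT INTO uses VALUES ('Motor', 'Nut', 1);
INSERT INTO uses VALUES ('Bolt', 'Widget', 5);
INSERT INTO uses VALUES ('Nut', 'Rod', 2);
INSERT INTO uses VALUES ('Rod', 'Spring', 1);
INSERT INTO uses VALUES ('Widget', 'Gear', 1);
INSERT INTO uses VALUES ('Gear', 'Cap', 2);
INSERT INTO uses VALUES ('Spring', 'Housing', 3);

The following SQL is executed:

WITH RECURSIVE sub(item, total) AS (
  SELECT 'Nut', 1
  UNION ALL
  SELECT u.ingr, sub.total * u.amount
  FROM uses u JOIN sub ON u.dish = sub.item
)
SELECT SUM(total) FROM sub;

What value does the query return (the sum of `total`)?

Base: (Nut, total=1).
Iteration 1: components of {Nut} -> Rod = 1*2 = 2.
Iteration 2: components of {Rod} -> Spring = 2*1 = 2.
Iteration 3: components of {Spring} -> Housing = 2*3 = 6.
Iteration 4: no further components; recursion stops.
SUM(total) = 1 + 2 + 2 + 6 = 11.

11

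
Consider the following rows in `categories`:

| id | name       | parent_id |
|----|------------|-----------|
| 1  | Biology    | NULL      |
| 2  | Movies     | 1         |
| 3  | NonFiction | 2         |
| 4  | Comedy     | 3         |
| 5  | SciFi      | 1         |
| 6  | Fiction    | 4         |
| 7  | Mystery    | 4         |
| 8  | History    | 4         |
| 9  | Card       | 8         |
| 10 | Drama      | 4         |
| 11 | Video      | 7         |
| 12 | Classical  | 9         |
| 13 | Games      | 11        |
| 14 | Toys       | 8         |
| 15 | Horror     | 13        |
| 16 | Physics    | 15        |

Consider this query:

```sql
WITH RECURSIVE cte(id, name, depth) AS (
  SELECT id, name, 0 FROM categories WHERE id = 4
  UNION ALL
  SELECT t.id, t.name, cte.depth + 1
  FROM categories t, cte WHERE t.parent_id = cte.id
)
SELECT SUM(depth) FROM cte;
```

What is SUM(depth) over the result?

Base: id=4 (Comedy) at depth 0.
Iteration 1: rows with parent_id in {4} -> Fiction (id 6, depth 1), Mystery (id 7, depth 1), History (id 8, depth 1), Drama (id 10, depth 1).
Iteration 2: rows with parent_id in {6,7,8,10} -> Card (id 9, depth 2), Video (id 11, depth 2), Toys (id 14, depth 2).
Iteration 3: rows with parent_id in {9,11,14} -> Classical (id 12, depth 3), Games (id 13, depth 3).
Iteration 4: rows with parent_id in {12,13} -> Horror (id 15, depth 4).
Iteration 5: rows with parent_id in {15} -> Physics (id 16, depth 5).
Iteration 6: no rows with parent_id in {16}; recursion stops.
SUM(depth) = 0 + 1 + 1 + 1 + 1 + 2 + 2 + 2 + 3 + 3 + 4 + 5 = 25.

25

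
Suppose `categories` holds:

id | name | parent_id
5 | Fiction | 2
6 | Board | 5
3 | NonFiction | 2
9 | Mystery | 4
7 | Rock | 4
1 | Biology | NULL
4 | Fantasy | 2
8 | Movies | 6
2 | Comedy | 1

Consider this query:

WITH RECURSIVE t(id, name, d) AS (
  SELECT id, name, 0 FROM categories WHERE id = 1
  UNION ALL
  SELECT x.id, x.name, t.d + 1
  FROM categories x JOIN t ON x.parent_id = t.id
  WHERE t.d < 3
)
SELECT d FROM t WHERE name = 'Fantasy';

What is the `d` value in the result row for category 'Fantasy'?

2

Base: id=1 (Biology) at d 0.
Iteration 1: rows with parent_id in {1} -> Comedy (id 2, d 1).
Iteration 2: rows with parent_id in {2} -> NonFiction (id 3, d 2), Fantasy (id 4, d 2), Fiction (id 5, d 2).
Iteration 3: rows with parent_id in {3,4,5} -> Board (id 6, d 3), Rock (id 7, d 3), Mystery (id 9, d 3).
Iteration 4: d < 3 fails for all current rows; recursion stops.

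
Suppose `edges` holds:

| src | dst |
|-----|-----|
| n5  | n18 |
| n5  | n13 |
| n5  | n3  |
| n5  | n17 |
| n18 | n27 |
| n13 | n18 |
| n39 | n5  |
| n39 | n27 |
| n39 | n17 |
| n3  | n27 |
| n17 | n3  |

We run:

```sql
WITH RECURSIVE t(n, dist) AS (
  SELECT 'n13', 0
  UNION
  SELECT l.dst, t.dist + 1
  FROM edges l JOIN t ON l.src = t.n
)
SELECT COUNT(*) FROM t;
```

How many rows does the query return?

3

Base: (n13, dist=0).
Iteration 1: edges from {n13} -> (n18, dist=1).
Iteration 2: edges from {n18} -> (n27, dist=2).
Iteration 3: no outgoing edges from {n27}; recursion stops.
Total rows emitted: 3.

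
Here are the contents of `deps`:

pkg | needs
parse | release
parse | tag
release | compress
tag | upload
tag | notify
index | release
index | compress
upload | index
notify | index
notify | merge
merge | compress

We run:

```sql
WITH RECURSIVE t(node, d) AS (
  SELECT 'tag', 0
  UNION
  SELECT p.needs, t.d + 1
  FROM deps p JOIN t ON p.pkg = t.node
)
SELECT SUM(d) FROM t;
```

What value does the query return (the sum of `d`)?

Base: (tag, d=0).
Iteration 1: edges from {tag} -> (notify, d=1), (upload, d=1).
Iteration 2: edges from {notify,upload} -> (index, d=2), (merge, d=2). [UNION drops 1 duplicate row(s)]
Iteration 3: edges from {index,merge} -> (compress, d=3), (release, d=3). [UNION drops 1 duplicate row(s)]
Iteration 4: edges from {compress,release} -> (compress, d=4).
Iteration 5: no outgoing edges from {compress}; recursion stops.
SUM(d) = 0 + 1 + 1 + 2 + 2 + 3 + 3 + 4 = 16.

16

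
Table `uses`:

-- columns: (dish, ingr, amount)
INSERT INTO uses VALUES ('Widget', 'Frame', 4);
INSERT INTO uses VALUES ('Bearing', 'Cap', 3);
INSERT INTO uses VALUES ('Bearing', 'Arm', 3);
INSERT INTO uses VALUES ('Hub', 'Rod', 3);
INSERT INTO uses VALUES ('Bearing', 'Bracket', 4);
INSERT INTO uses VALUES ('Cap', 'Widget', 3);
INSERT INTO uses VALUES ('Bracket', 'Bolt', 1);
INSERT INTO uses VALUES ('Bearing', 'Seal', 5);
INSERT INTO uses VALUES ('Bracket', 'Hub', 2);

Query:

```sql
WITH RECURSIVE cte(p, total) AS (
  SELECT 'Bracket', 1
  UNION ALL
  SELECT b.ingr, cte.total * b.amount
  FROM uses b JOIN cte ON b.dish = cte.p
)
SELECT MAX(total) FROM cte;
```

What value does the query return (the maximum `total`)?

Base: (Bracket, total=1).
Iteration 1: components of {Bracket} -> Bolt = 1*1 = 1, Hub = 1*2 = 2.
Iteration 2: components of {Bolt,Hub} -> Rod = 2*3 = 6.
Iteration 3: no further components; recursion stops.
total values: 1, 2, 1, 6; the maximum is 6.

6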